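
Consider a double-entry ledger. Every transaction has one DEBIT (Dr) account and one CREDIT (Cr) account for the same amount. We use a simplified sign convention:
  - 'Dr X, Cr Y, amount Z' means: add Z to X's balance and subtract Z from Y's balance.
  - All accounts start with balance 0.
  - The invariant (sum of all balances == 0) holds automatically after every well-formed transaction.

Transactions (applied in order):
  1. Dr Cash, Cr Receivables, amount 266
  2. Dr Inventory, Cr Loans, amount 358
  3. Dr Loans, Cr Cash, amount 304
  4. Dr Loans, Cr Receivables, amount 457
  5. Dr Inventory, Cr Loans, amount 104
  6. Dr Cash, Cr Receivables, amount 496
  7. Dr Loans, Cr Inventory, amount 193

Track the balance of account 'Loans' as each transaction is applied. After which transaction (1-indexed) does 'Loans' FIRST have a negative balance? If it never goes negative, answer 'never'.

Answer: 2

Derivation:
After txn 1: Loans=0
After txn 2: Loans=-358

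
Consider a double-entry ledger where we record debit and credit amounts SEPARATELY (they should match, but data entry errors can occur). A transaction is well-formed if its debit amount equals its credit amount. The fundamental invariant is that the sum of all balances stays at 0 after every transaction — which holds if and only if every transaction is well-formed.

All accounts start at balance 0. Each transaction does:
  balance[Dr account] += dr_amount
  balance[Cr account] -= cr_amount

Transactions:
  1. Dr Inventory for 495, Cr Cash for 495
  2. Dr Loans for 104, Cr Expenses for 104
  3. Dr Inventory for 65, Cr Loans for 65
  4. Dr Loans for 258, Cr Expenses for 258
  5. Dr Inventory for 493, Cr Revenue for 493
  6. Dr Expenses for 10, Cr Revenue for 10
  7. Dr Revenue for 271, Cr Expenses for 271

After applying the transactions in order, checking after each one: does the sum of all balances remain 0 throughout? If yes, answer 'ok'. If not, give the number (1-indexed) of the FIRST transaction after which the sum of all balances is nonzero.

After txn 1: dr=495 cr=495 sum_balances=0
After txn 2: dr=104 cr=104 sum_balances=0
After txn 3: dr=65 cr=65 sum_balances=0
After txn 4: dr=258 cr=258 sum_balances=0
After txn 5: dr=493 cr=493 sum_balances=0
After txn 6: dr=10 cr=10 sum_balances=0
After txn 7: dr=271 cr=271 sum_balances=0

Answer: ok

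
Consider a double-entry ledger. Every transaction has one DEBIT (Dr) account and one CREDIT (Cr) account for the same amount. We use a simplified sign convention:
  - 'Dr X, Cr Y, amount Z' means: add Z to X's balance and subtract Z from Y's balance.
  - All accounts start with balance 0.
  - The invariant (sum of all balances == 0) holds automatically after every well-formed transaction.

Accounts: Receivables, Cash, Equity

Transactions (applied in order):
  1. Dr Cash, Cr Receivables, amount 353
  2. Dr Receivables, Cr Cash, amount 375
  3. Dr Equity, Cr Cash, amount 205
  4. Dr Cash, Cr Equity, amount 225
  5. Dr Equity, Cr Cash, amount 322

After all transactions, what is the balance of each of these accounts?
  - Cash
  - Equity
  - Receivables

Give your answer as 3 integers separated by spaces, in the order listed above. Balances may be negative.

Answer: -324 302 22

Derivation:
After txn 1 (Dr Cash, Cr Receivables, amount 353): Cash=353 Receivables=-353
After txn 2 (Dr Receivables, Cr Cash, amount 375): Cash=-22 Receivables=22
After txn 3 (Dr Equity, Cr Cash, amount 205): Cash=-227 Equity=205 Receivables=22
After txn 4 (Dr Cash, Cr Equity, amount 225): Cash=-2 Equity=-20 Receivables=22
After txn 5 (Dr Equity, Cr Cash, amount 322): Cash=-324 Equity=302 Receivables=22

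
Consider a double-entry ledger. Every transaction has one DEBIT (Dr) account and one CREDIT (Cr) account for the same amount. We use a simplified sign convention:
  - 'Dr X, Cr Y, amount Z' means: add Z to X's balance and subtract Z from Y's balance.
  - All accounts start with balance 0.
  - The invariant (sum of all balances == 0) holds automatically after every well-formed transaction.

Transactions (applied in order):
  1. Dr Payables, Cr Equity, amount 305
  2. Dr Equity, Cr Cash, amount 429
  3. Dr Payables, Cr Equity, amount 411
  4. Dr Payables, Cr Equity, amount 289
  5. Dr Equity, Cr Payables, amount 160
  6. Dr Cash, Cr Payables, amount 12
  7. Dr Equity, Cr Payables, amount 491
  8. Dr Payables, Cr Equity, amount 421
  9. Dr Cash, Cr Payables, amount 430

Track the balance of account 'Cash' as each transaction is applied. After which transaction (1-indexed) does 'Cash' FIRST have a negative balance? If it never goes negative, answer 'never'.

Answer: 2

Derivation:
After txn 1: Cash=0
After txn 2: Cash=-429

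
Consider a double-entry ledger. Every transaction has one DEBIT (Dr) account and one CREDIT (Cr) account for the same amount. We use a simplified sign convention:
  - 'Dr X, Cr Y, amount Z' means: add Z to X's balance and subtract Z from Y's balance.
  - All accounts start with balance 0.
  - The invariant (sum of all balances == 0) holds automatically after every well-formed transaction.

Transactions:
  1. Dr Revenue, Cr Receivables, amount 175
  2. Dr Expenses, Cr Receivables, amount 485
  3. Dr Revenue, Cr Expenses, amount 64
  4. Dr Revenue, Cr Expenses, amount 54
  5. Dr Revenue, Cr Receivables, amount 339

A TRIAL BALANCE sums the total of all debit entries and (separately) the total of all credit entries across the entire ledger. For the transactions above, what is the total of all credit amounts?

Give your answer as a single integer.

Txn 1: credit+=175
Txn 2: credit+=485
Txn 3: credit+=64
Txn 4: credit+=54
Txn 5: credit+=339
Total credits = 1117

Answer: 1117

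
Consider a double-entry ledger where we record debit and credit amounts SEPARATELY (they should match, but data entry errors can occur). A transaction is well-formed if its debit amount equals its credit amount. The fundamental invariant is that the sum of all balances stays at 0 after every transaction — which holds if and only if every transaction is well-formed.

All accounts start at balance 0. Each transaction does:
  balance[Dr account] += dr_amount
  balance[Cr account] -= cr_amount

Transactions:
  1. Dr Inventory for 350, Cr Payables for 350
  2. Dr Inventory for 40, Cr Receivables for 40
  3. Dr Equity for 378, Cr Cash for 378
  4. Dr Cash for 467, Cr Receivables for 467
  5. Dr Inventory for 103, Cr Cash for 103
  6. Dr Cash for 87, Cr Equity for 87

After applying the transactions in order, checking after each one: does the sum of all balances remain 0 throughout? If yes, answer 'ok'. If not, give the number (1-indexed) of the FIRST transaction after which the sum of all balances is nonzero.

After txn 1: dr=350 cr=350 sum_balances=0
After txn 2: dr=40 cr=40 sum_balances=0
After txn 3: dr=378 cr=378 sum_balances=0
After txn 4: dr=467 cr=467 sum_balances=0
After txn 5: dr=103 cr=103 sum_balances=0
After txn 6: dr=87 cr=87 sum_balances=0

Answer: ok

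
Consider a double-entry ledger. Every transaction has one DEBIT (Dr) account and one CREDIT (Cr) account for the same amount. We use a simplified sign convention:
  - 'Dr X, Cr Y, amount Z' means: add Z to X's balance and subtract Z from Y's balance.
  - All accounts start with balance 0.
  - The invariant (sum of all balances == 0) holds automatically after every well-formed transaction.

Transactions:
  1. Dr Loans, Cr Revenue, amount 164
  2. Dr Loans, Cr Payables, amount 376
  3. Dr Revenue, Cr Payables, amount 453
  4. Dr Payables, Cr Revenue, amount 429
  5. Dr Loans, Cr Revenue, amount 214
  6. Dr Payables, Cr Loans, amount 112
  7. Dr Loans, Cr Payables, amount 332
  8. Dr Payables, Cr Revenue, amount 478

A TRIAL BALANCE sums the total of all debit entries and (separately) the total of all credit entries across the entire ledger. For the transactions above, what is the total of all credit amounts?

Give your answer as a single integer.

Txn 1: credit+=164
Txn 2: credit+=376
Txn 3: credit+=453
Txn 4: credit+=429
Txn 5: credit+=214
Txn 6: credit+=112
Txn 7: credit+=332
Txn 8: credit+=478
Total credits = 2558

Answer: 2558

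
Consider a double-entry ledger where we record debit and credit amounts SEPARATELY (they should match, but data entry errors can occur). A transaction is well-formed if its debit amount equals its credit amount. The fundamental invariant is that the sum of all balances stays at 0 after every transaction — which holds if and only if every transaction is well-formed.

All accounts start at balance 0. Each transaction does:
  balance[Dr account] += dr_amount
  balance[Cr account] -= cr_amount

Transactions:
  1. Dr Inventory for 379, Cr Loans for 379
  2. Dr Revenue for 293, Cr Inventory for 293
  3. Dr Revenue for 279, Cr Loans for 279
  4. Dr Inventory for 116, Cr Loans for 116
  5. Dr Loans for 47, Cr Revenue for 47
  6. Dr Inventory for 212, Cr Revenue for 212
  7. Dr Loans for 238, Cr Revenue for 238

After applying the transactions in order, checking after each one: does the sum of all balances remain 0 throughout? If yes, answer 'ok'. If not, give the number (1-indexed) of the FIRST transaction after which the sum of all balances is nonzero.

After txn 1: dr=379 cr=379 sum_balances=0
After txn 2: dr=293 cr=293 sum_balances=0
After txn 3: dr=279 cr=279 sum_balances=0
After txn 4: dr=116 cr=116 sum_balances=0
After txn 5: dr=47 cr=47 sum_balances=0
After txn 6: dr=212 cr=212 sum_balances=0
After txn 7: dr=238 cr=238 sum_balances=0

Answer: ok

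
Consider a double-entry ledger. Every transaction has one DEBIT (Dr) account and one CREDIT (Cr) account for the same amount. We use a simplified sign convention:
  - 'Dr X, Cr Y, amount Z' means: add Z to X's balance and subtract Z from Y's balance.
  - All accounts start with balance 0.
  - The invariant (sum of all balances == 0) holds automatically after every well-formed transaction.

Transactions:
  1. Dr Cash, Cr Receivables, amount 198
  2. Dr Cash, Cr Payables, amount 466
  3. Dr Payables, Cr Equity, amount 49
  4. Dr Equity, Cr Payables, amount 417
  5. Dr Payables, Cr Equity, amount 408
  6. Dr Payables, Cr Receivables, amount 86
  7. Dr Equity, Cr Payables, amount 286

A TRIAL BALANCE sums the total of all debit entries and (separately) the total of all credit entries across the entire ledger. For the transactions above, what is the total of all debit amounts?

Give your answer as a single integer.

Txn 1: debit+=198
Txn 2: debit+=466
Txn 3: debit+=49
Txn 4: debit+=417
Txn 5: debit+=408
Txn 6: debit+=86
Txn 7: debit+=286
Total debits = 1910

Answer: 1910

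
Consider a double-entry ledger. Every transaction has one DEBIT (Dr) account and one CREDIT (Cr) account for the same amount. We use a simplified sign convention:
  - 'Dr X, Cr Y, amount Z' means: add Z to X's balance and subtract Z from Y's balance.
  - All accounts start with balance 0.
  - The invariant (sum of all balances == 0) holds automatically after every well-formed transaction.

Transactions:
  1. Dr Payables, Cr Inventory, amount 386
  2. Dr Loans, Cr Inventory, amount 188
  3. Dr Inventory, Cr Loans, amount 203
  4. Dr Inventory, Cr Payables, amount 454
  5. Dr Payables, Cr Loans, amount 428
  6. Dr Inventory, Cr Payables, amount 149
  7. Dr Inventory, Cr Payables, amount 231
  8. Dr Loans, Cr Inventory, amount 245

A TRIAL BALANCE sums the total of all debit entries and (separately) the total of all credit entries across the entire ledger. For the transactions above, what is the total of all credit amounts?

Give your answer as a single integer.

Answer: 2284

Derivation:
Txn 1: credit+=386
Txn 2: credit+=188
Txn 3: credit+=203
Txn 4: credit+=454
Txn 5: credit+=428
Txn 6: credit+=149
Txn 7: credit+=231
Txn 8: credit+=245
Total credits = 2284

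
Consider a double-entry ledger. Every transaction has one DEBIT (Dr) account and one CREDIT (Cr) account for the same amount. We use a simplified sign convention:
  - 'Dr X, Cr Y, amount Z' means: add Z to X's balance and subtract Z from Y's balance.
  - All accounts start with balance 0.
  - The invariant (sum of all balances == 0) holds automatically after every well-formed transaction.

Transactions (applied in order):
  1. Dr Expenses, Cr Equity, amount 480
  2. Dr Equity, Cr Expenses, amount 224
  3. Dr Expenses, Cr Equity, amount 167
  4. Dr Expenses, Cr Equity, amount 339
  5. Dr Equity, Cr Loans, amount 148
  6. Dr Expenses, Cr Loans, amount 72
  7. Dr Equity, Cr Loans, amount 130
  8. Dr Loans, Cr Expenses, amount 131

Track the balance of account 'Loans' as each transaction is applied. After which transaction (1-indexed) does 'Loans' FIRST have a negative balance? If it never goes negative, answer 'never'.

After txn 1: Loans=0
After txn 2: Loans=0
After txn 3: Loans=0
After txn 4: Loans=0
After txn 5: Loans=-148

Answer: 5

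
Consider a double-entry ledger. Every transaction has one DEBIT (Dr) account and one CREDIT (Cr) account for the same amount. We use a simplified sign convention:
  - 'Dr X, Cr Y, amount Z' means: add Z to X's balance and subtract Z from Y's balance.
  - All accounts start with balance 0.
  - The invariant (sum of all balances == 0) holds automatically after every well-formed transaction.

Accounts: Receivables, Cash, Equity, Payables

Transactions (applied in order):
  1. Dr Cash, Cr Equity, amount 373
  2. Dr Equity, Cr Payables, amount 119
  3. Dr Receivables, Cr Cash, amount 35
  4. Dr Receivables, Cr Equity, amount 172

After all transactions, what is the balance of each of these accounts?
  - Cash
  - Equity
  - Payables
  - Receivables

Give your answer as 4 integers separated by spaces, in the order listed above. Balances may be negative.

Answer: 338 -426 -119 207

Derivation:
After txn 1 (Dr Cash, Cr Equity, amount 373): Cash=373 Equity=-373
After txn 2 (Dr Equity, Cr Payables, amount 119): Cash=373 Equity=-254 Payables=-119
After txn 3 (Dr Receivables, Cr Cash, amount 35): Cash=338 Equity=-254 Payables=-119 Receivables=35
After txn 4 (Dr Receivables, Cr Equity, amount 172): Cash=338 Equity=-426 Payables=-119 Receivables=207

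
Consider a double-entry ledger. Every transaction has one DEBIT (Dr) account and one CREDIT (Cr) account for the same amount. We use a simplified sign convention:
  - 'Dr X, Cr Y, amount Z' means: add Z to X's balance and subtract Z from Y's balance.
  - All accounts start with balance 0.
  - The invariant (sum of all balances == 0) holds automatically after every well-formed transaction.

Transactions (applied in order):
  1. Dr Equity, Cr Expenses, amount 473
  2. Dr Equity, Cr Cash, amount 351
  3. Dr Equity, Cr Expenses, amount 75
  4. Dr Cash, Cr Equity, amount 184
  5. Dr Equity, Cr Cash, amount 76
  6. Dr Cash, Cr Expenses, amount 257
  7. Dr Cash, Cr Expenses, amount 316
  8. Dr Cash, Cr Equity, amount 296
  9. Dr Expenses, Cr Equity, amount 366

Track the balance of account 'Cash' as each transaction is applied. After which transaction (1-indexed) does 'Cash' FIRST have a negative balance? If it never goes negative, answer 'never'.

After txn 1: Cash=0
After txn 2: Cash=-351

Answer: 2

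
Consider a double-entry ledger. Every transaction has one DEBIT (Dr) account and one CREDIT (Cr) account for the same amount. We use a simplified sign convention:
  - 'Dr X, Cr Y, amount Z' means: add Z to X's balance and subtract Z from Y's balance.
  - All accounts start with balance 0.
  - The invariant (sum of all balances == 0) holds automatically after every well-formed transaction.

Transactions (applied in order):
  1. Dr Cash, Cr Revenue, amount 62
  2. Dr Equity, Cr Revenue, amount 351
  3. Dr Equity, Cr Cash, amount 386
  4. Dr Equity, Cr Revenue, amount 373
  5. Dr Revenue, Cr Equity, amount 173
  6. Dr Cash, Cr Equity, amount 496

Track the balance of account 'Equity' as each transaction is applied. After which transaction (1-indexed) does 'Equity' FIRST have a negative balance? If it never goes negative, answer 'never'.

Answer: never

Derivation:
After txn 1: Equity=0
After txn 2: Equity=351
After txn 3: Equity=737
After txn 4: Equity=1110
After txn 5: Equity=937
After txn 6: Equity=441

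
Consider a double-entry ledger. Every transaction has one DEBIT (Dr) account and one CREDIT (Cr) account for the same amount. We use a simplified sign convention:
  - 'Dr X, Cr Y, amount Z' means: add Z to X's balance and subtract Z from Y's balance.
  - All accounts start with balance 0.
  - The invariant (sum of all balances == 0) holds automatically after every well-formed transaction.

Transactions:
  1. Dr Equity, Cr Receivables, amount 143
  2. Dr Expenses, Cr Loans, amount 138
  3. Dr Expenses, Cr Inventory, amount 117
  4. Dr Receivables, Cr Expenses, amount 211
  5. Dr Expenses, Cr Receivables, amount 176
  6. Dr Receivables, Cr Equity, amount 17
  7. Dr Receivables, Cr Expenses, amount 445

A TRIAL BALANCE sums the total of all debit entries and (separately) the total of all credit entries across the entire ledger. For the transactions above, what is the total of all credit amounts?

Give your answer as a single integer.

Txn 1: credit+=143
Txn 2: credit+=138
Txn 3: credit+=117
Txn 4: credit+=211
Txn 5: credit+=176
Txn 6: credit+=17
Txn 7: credit+=445
Total credits = 1247

Answer: 1247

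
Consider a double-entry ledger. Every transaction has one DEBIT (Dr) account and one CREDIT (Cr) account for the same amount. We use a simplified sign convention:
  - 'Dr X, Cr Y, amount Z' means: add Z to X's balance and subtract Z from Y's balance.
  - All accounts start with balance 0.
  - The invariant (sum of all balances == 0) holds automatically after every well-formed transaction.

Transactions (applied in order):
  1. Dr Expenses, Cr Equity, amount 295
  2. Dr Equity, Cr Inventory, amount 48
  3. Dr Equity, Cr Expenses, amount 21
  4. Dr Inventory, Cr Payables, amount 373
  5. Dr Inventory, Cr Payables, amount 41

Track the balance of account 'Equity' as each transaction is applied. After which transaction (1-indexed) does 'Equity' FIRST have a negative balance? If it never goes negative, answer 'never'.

Answer: 1

Derivation:
After txn 1: Equity=-295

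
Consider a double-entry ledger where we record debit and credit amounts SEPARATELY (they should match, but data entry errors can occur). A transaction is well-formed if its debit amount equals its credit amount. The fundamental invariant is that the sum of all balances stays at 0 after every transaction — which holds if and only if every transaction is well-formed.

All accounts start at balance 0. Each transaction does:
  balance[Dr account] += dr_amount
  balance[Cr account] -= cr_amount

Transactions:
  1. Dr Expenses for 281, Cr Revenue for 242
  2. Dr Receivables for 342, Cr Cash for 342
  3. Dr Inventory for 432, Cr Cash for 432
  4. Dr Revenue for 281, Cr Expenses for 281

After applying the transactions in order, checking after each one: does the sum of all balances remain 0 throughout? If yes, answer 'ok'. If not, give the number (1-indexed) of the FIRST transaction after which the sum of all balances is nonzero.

Answer: 1

Derivation:
After txn 1: dr=281 cr=242 sum_balances=39
After txn 2: dr=342 cr=342 sum_balances=39
After txn 3: dr=432 cr=432 sum_balances=39
After txn 4: dr=281 cr=281 sum_balances=39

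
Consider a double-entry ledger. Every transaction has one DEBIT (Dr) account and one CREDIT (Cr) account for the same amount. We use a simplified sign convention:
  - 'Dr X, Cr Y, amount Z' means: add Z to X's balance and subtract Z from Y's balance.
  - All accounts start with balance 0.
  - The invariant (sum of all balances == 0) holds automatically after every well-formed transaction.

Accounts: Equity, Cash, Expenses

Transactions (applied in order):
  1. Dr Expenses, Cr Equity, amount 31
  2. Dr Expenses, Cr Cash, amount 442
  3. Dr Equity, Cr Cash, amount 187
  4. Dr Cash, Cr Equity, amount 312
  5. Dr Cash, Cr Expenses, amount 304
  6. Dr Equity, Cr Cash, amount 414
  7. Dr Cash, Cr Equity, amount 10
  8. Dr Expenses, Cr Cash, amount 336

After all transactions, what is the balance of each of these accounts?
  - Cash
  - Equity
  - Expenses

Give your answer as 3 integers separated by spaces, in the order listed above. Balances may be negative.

Answer: -753 248 505

Derivation:
After txn 1 (Dr Expenses, Cr Equity, amount 31): Equity=-31 Expenses=31
After txn 2 (Dr Expenses, Cr Cash, amount 442): Cash=-442 Equity=-31 Expenses=473
After txn 3 (Dr Equity, Cr Cash, amount 187): Cash=-629 Equity=156 Expenses=473
After txn 4 (Dr Cash, Cr Equity, amount 312): Cash=-317 Equity=-156 Expenses=473
After txn 5 (Dr Cash, Cr Expenses, amount 304): Cash=-13 Equity=-156 Expenses=169
After txn 6 (Dr Equity, Cr Cash, amount 414): Cash=-427 Equity=258 Expenses=169
After txn 7 (Dr Cash, Cr Equity, amount 10): Cash=-417 Equity=248 Expenses=169
After txn 8 (Dr Expenses, Cr Cash, amount 336): Cash=-753 Equity=248 Expenses=505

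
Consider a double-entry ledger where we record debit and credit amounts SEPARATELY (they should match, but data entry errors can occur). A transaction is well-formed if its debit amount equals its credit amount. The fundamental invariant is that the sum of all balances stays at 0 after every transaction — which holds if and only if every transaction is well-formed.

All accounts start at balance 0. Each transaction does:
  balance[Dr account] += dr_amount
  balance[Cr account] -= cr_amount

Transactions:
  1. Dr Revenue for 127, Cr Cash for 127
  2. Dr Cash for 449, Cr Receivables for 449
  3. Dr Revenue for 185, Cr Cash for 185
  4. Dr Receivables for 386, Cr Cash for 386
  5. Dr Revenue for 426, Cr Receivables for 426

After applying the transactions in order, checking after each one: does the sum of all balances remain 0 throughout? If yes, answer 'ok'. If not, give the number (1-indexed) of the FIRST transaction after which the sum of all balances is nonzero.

Answer: ok

Derivation:
After txn 1: dr=127 cr=127 sum_balances=0
After txn 2: dr=449 cr=449 sum_balances=0
After txn 3: dr=185 cr=185 sum_balances=0
After txn 4: dr=386 cr=386 sum_balances=0
After txn 5: dr=426 cr=426 sum_balances=0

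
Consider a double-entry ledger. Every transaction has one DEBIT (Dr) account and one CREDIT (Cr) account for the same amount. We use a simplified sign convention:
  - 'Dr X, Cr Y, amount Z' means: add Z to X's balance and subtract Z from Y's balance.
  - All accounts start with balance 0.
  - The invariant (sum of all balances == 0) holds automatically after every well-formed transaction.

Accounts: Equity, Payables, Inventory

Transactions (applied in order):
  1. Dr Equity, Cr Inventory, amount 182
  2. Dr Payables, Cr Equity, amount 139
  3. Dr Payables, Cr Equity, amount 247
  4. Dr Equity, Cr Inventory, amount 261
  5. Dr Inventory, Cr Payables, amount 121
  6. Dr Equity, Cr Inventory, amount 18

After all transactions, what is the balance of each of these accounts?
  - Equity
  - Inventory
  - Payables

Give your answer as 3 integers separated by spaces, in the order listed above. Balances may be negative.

After txn 1 (Dr Equity, Cr Inventory, amount 182): Equity=182 Inventory=-182
After txn 2 (Dr Payables, Cr Equity, amount 139): Equity=43 Inventory=-182 Payables=139
After txn 3 (Dr Payables, Cr Equity, amount 247): Equity=-204 Inventory=-182 Payables=386
After txn 4 (Dr Equity, Cr Inventory, amount 261): Equity=57 Inventory=-443 Payables=386
After txn 5 (Dr Inventory, Cr Payables, amount 121): Equity=57 Inventory=-322 Payables=265
After txn 6 (Dr Equity, Cr Inventory, amount 18): Equity=75 Inventory=-340 Payables=265

Answer: 75 -340 265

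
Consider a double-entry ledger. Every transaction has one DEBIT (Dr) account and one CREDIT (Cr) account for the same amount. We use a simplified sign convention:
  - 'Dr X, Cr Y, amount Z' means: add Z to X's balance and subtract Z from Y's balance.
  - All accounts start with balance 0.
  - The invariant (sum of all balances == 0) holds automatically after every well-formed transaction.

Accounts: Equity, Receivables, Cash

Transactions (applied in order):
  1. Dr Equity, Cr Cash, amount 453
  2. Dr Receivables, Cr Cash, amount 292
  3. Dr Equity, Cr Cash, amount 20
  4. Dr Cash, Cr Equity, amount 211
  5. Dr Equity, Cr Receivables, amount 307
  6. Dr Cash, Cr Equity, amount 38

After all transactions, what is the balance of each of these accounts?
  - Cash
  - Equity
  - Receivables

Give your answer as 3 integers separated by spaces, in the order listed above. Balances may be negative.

Answer: -516 531 -15

Derivation:
After txn 1 (Dr Equity, Cr Cash, amount 453): Cash=-453 Equity=453
After txn 2 (Dr Receivables, Cr Cash, amount 292): Cash=-745 Equity=453 Receivables=292
After txn 3 (Dr Equity, Cr Cash, amount 20): Cash=-765 Equity=473 Receivables=292
After txn 4 (Dr Cash, Cr Equity, amount 211): Cash=-554 Equity=262 Receivables=292
After txn 5 (Dr Equity, Cr Receivables, amount 307): Cash=-554 Equity=569 Receivables=-15
After txn 6 (Dr Cash, Cr Equity, amount 38): Cash=-516 Equity=531 Receivables=-15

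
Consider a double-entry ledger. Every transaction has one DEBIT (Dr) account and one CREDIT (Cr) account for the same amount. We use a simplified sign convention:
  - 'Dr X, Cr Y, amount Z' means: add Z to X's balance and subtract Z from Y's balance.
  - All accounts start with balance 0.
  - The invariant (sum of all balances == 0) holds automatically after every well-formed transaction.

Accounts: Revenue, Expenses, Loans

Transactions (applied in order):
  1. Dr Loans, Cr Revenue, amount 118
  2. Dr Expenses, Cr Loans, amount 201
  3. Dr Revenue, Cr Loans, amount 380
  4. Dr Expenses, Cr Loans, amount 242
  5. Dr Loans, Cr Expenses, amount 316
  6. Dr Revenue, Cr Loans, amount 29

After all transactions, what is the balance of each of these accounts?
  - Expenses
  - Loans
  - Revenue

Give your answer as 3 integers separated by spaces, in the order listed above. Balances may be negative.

After txn 1 (Dr Loans, Cr Revenue, amount 118): Loans=118 Revenue=-118
After txn 2 (Dr Expenses, Cr Loans, amount 201): Expenses=201 Loans=-83 Revenue=-118
After txn 3 (Dr Revenue, Cr Loans, amount 380): Expenses=201 Loans=-463 Revenue=262
After txn 4 (Dr Expenses, Cr Loans, amount 242): Expenses=443 Loans=-705 Revenue=262
After txn 5 (Dr Loans, Cr Expenses, amount 316): Expenses=127 Loans=-389 Revenue=262
After txn 6 (Dr Revenue, Cr Loans, amount 29): Expenses=127 Loans=-418 Revenue=291

Answer: 127 -418 291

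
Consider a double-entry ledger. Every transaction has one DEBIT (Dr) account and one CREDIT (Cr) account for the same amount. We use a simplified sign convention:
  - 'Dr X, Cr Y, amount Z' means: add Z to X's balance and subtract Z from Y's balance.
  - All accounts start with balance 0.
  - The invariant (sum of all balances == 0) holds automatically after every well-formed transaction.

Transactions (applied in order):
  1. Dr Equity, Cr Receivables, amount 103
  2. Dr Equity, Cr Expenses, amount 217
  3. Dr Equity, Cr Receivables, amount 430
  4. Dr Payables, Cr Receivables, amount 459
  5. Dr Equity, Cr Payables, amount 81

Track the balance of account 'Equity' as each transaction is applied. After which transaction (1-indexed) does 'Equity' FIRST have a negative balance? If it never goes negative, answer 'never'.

After txn 1: Equity=103
After txn 2: Equity=320
After txn 3: Equity=750
After txn 4: Equity=750
After txn 5: Equity=831

Answer: never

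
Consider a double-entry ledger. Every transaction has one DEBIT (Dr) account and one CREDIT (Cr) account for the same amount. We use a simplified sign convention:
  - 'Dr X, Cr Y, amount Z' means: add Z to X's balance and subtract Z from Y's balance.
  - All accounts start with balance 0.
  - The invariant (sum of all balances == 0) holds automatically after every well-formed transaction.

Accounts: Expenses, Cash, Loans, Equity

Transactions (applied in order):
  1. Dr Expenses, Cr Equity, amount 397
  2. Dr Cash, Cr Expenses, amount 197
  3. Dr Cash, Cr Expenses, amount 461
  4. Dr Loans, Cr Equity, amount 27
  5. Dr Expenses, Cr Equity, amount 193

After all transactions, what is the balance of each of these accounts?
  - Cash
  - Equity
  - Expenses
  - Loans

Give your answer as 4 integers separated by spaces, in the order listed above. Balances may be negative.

After txn 1 (Dr Expenses, Cr Equity, amount 397): Equity=-397 Expenses=397
After txn 2 (Dr Cash, Cr Expenses, amount 197): Cash=197 Equity=-397 Expenses=200
After txn 3 (Dr Cash, Cr Expenses, amount 461): Cash=658 Equity=-397 Expenses=-261
After txn 4 (Dr Loans, Cr Equity, amount 27): Cash=658 Equity=-424 Expenses=-261 Loans=27
After txn 5 (Dr Expenses, Cr Equity, amount 193): Cash=658 Equity=-617 Expenses=-68 Loans=27

Answer: 658 -617 -68 27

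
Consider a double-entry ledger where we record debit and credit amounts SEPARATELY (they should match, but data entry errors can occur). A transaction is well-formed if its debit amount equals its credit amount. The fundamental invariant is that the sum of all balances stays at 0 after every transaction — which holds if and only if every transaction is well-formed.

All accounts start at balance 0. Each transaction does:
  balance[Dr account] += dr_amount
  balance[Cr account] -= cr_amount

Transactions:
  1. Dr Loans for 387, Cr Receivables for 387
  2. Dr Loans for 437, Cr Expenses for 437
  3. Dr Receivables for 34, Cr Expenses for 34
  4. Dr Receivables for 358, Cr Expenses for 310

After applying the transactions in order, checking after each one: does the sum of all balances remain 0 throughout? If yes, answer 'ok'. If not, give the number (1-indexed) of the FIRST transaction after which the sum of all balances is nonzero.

After txn 1: dr=387 cr=387 sum_balances=0
After txn 2: dr=437 cr=437 sum_balances=0
After txn 3: dr=34 cr=34 sum_balances=0
After txn 4: dr=358 cr=310 sum_balances=48

Answer: 4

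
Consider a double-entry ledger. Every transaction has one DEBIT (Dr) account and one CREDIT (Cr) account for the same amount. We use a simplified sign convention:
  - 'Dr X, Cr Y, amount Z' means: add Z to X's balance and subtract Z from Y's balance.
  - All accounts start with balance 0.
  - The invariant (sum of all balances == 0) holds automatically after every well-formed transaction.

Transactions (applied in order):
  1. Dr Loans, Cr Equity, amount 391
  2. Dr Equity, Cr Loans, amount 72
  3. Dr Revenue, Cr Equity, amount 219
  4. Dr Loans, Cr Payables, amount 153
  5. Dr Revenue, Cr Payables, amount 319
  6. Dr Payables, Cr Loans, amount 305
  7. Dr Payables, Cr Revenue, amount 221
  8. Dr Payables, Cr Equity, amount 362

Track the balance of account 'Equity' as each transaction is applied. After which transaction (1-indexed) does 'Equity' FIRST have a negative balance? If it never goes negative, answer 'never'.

After txn 1: Equity=-391

Answer: 1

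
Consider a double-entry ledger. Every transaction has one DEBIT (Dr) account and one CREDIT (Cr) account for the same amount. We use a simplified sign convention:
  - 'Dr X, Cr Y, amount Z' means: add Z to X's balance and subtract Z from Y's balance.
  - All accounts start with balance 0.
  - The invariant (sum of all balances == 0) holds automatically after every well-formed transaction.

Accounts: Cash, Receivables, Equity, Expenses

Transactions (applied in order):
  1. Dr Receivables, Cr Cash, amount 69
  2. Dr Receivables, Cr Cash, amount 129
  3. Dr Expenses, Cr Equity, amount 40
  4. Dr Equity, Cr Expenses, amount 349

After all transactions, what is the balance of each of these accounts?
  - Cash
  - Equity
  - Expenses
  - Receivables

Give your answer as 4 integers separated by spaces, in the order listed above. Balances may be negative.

Answer: -198 309 -309 198

Derivation:
After txn 1 (Dr Receivables, Cr Cash, amount 69): Cash=-69 Receivables=69
After txn 2 (Dr Receivables, Cr Cash, amount 129): Cash=-198 Receivables=198
After txn 3 (Dr Expenses, Cr Equity, amount 40): Cash=-198 Equity=-40 Expenses=40 Receivables=198
After txn 4 (Dr Equity, Cr Expenses, amount 349): Cash=-198 Equity=309 Expenses=-309 Receivables=198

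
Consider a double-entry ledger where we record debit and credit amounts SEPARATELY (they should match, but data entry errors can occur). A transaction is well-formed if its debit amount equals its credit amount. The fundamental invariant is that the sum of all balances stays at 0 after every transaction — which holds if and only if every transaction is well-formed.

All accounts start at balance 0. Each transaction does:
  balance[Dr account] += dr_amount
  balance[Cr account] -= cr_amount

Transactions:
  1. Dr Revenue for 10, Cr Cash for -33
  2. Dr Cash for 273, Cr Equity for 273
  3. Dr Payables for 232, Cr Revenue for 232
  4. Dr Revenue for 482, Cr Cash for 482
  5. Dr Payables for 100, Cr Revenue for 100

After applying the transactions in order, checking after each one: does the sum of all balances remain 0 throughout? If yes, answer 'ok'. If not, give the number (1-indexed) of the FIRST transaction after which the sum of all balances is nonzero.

Answer: 1

Derivation:
After txn 1: dr=10 cr=-33 sum_balances=43
After txn 2: dr=273 cr=273 sum_balances=43
After txn 3: dr=232 cr=232 sum_balances=43
After txn 4: dr=482 cr=482 sum_balances=43
After txn 5: dr=100 cr=100 sum_balances=43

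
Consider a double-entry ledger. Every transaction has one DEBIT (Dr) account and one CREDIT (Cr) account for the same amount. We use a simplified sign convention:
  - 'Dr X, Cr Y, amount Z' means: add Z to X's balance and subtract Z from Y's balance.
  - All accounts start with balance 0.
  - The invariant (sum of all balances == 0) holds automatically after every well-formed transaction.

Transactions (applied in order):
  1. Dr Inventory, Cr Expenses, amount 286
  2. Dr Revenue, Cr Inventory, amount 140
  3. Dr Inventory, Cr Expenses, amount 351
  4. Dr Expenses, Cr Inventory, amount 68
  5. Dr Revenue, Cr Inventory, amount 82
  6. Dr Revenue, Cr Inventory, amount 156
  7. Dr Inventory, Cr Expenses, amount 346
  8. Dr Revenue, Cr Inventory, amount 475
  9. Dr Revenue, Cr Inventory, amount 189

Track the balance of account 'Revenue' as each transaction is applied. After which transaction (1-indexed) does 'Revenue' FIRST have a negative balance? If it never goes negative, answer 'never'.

Answer: never

Derivation:
After txn 1: Revenue=0
After txn 2: Revenue=140
After txn 3: Revenue=140
After txn 4: Revenue=140
After txn 5: Revenue=222
After txn 6: Revenue=378
After txn 7: Revenue=378
After txn 8: Revenue=853
After txn 9: Revenue=1042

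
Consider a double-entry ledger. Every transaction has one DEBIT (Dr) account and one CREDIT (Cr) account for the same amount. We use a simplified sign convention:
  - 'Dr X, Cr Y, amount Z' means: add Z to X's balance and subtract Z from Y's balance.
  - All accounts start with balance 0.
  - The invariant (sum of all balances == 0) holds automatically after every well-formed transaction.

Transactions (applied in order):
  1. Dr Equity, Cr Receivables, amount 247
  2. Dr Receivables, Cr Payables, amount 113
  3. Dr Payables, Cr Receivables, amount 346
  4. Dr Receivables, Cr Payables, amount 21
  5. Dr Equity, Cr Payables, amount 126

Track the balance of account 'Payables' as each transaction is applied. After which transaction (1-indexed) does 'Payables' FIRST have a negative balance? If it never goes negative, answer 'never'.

After txn 1: Payables=0
After txn 2: Payables=-113

Answer: 2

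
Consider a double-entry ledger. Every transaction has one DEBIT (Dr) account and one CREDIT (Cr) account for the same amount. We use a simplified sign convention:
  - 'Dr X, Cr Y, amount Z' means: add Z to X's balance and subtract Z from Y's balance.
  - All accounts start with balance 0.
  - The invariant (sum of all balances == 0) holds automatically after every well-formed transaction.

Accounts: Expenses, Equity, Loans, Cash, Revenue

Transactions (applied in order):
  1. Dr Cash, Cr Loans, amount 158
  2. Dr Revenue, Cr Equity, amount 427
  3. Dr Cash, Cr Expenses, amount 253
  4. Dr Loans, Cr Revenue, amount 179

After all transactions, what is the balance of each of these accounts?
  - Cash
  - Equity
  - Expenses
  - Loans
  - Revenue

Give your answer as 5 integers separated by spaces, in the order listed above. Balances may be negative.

Answer: 411 -427 -253 21 248

Derivation:
After txn 1 (Dr Cash, Cr Loans, amount 158): Cash=158 Loans=-158
After txn 2 (Dr Revenue, Cr Equity, amount 427): Cash=158 Equity=-427 Loans=-158 Revenue=427
After txn 3 (Dr Cash, Cr Expenses, amount 253): Cash=411 Equity=-427 Expenses=-253 Loans=-158 Revenue=427
After txn 4 (Dr Loans, Cr Revenue, amount 179): Cash=411 Equity=-427 Expenses=-253 Loans=21 Revenue=248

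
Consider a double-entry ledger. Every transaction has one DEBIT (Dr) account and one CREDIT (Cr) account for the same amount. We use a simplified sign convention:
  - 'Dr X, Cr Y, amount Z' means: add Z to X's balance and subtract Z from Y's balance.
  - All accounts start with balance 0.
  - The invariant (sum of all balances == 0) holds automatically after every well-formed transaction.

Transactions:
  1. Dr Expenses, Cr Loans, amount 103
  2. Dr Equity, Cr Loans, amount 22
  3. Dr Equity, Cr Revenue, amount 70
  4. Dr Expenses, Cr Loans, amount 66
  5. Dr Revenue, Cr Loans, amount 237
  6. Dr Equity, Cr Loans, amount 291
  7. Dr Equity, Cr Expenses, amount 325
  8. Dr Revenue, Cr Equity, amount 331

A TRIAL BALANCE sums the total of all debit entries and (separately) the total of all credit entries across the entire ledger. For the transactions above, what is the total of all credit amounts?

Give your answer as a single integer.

Answer: 1445

Derivation:
Txn 1: credit+=103
Txn 2: credit+=22
Txn 3: credit+=70
Txn 4: credit+=66
Txn 5: credit+=237
Txn 6: credit+=291
Txn 7: credit+=325
Txn 8: credit+=331
Total credits = 1445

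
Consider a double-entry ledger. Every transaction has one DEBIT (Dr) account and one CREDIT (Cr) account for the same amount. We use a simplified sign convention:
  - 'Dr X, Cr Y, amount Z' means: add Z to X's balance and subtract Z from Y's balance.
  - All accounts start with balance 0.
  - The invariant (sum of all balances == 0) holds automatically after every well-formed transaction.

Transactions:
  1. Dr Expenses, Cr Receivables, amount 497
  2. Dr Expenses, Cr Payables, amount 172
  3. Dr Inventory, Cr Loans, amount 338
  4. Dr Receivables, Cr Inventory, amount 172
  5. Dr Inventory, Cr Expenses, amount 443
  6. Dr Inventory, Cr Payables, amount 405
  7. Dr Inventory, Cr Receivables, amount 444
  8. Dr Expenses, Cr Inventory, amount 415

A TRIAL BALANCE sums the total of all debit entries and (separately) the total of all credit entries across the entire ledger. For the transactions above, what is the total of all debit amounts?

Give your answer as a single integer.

Answer: 2886

Derivation:
Txn 1: debit+=497
Txn 2: debit+=172
Txn 3: debit+=338
Txn 4: debit+=172
Txn 5: debit+=443
Txn 6: debit+=405
Txn 7: debit+=444
Txn 8: debit+=415
Total debits = 2886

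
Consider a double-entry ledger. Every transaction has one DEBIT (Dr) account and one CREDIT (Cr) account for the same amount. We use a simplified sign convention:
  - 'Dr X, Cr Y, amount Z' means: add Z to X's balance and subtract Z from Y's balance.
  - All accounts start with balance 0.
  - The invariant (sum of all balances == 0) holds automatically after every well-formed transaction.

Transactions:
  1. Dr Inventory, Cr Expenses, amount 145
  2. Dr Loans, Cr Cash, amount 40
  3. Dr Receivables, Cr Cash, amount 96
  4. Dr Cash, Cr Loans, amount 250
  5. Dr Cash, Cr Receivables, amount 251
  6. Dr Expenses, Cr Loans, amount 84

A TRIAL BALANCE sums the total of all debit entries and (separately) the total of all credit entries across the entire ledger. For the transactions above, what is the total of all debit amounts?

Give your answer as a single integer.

Answer: 866

Derivation:
Txn 1: debit+=145
Txn 2: debit+=40
Txn 3: debit+=96
Txn 4: debit+=250
Txn 5: debit+=251
Txn 6: debit+=84
Total debits = 866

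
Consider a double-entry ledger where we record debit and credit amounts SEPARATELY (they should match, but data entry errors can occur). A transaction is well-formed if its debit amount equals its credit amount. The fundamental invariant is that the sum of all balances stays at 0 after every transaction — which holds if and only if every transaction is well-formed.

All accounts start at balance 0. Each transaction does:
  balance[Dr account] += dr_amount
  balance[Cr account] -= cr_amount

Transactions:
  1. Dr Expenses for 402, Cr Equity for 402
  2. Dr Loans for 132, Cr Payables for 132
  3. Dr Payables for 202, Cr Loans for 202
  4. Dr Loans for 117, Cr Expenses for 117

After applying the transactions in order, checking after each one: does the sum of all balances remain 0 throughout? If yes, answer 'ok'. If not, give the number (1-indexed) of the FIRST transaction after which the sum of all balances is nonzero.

After txn 1: dr=402 cr=402 sum_balances=0
After txn 2: dr=132 cr=132 sum_balances=0
After txn 3: dr=202 cr=202 sum_balances=0
After txn 4: dr=117 cr=117 sum_balances=0

Answer: ok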